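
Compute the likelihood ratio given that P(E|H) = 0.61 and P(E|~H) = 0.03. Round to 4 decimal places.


LR = P(E|H) / P(E|~H)
= 0.61 / 0.03 = 20.3333

20.3333


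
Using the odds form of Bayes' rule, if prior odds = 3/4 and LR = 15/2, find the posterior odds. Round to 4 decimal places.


Bayes' rule in odds form: posterior odds = prior odds * LR
= (3 * 15) / (4 * 2)
= 45/8 = 5.625

5.625


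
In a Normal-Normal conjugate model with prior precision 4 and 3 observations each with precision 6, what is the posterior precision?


Posterior precision = prior precision + n * observation precision
= 4 + 3 * 6
= 4 + 18 = 22

22


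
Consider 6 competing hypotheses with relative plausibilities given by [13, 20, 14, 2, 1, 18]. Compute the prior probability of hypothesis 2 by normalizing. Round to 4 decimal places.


Sum of weights = 13 + 20 + 14 + 2 + 1 + 18 = 68
Normalized prior for H2 = 20 / 68
= 0.2941

0.2941


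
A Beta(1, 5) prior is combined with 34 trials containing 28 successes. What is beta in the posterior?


In conjugate updating:
beta_posterior = beta_prior + (n - k)
= 5 + (34 - 28)
= 5 + 6 = 11

11


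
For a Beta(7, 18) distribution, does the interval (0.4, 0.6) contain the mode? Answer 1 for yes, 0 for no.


Mode of Beta(a,b) = (a-1)/(a+b-2)
= (7-1)/(7+18-2) = 0.2609
Check: 0.4 <= 0.2609 <= 0.6?
Result: 0

0


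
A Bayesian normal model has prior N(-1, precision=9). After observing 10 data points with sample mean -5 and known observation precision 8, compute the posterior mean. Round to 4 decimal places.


Posterior mean = (prior_precision * prior_mean + n * data_precision * data_mean) / (prior_precision + n * data_precision)
Numerator = 9*-1 + 10*8*-5 = -409
Denominator = 9 + 10*8 = 89
Posterior mean = -4.5955

-4.5955


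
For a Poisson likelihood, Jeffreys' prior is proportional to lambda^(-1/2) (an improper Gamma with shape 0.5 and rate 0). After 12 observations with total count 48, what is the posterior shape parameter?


Jeffreys' prior for Poisson is proportional to lambda^(-1/2).
Posterior is Gamma(0.5 + S, 0 + n) = Gamma(0.5 + 48, 12).
Posterior shape = 0.5 + S = 0.5 + 48 = 48.5

48.5


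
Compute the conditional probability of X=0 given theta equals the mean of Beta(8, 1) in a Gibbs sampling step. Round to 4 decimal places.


Mean of Beta(8, 1) = 0.8889
P(X=0 | theta=0.8889) = 0.1111

0.1111


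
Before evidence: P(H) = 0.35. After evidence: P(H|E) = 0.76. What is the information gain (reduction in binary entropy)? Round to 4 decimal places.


Prior entropy = 0.9341
Posterior entropy = 0.795
Information gain = 0.9341 - 0.795 = 0.139

0.139


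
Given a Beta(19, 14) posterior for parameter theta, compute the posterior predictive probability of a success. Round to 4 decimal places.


For a Beta-Bernoulli model, the predictive probability is the mean:
P(success) = 19/(19+14) = 19/33 = 0.5758

0.5758


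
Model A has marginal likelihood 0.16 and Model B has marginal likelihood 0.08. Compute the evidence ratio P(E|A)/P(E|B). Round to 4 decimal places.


Evidence ratio = P(E|A) / P(E|B)
= 0.16 / 0.08
= 2.0

2.0


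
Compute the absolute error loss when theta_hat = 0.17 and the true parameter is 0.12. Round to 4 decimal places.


L = |theta_hat - theta_true|
= |0.17 - 0.12| = 0.05

0.05


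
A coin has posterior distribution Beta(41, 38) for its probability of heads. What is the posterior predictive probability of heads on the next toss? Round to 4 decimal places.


Posterior predictive = E[theta] = alpha/(alpha+beta)
= 41/79
= 0.519

0.519


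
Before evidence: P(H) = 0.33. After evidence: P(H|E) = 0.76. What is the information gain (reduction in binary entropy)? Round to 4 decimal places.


Prior entropy = 0.9149
Posterior entropy = 0.795
Information gain = 0.9149 - 0.795 = 0.1199

0.1199


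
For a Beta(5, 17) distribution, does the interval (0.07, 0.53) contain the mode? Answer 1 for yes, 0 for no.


Mode of Beta(a,b) = (a-1)/(a+b-2)
= (5-1)/(5+17-2) = 0.2
Check: 0.07 <= 0.2 <= 0.53?
Result: 1

1


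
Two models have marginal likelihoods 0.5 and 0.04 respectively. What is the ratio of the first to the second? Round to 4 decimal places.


Evidence ratio = 0.5 / 0.04
= 12.5

12.5


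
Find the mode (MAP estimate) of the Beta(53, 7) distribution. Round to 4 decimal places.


For Beta(a,b) with a,b > 1:
Mode = (a-1)/(a+b-2) = (53-1)/(60-2)
= 52/58 = 0.8966

0.8966


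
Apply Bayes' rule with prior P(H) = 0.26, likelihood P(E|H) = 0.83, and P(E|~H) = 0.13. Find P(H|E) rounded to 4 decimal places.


Step 1: Compute marginal P(E) = P(E|H)P(H) + P(E|~H)P(~H)
= 0.83*0.26 + 0.13*0.74 = 0.312
Step 2: P(H|E) = P(E|H)P(H)/P(E) = 0.2158/0.312
= 0.6917

0.6917


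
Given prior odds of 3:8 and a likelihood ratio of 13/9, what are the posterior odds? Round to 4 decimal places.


Posterior odds = prior odds * LR
Prior odds = 3/8 = 0.375
LR = 13/9 = 1.4444
Posterior odds = 0.375 * 1.4444 = 0.5417

0.5417


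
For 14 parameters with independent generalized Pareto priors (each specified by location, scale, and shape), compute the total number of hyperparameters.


A generalized Pareto prior has 3 hyperparameters per parameter.
Total = 14 * 3 = 42

42


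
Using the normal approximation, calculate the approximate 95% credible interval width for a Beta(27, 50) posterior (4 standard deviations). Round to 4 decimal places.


Var(Beta) = 27*50/(77^2 * 78) = 0.0029
SD = 0.054
Width ~ 4*SD = 0.2161

0.2161


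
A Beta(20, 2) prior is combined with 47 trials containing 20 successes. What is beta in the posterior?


In conjugate updating:
beta_posterior = beta_prior + (n - k)
= 2 + (47 - 20)
= 2 + 27 = 29

29


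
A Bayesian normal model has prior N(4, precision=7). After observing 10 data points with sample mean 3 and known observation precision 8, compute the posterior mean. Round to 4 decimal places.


Posterior mean = (prior_precision * prior_mean + n * data_precision * data_mean) / (prior_precision + n * data_precision)
Numerator = 7*4 + 10*8*3 = 268
Denominator = 7 + 10*8 = 87
Posterior mean = 3.0805

3.0805


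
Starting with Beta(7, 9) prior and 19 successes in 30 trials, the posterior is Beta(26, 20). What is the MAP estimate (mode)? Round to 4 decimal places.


The mode of Beta(a, b) when a > 1 and b > 1 is (a-1)/(a+b-2)
= (26 - 1) / (26 + 20 - 2)
= 25 / 44
= 0.5682

0.5682


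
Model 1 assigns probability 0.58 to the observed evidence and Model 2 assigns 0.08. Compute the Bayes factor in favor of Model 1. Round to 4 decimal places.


BF = P(data|M1) / P(data|M2)
= 0.58 / 0.08 = 7.25

7.25


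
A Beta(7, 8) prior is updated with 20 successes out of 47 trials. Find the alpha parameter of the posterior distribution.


In the Beta-Binomial conjugate update:
alpha_post = alpha_prior + successes
= 7 + 20
= 27

27


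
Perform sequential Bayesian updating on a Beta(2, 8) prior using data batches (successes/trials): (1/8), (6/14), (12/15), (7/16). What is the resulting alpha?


Accumulate successes: 26
Posterior alpha = prior alpha + sum of successes
= 2 + 26 = 28

28


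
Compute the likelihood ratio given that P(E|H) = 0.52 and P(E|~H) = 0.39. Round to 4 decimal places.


LR = P(E|H) / P(E|~H)
= 0.52 / 0.39 = 1.3333

1.3333


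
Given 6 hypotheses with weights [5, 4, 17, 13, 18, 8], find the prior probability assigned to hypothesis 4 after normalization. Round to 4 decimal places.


To normalize, divide each weight by the sum of all weights.
Sum = 65
Prior(H4) = 13/65 = 0.2

0.2


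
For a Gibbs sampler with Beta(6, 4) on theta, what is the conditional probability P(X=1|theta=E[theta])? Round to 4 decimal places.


E[theta] = 6/(6+4) = 0.6
P(X=1|theta) = theta = 0.6

0.6


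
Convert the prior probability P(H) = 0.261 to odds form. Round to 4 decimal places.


P(not H) = 1 - 0.261 = 0.739
Odds = 0.261 / 0.739 = 0.3532

0.3532


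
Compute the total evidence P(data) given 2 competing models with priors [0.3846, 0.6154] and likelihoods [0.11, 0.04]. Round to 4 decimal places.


Marginal likelihood = sum P(model_i) * P(data|model_i)
Model 1: 0.3846 * 0.11 = 0.0423
Model 2: 0.6154 * 0.04 = 0.0246
Total = 0.0669

0.0669


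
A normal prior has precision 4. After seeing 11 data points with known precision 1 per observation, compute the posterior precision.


In the conjugate normal model, precisions add:
tau_posterior = tau_prior + n * tau_data
= 4 + 11*1 = 15

15


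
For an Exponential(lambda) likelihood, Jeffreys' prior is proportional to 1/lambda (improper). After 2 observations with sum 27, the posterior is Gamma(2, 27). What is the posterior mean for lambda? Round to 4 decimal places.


Posterior = Gamma(n, sum_x) = Gamma(2, 27)
Posterior mean = shape/rate = 2/27
= 0.0741

0.0741


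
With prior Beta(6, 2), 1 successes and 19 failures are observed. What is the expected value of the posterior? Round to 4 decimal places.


Posterior = Beta(7, 21)
E[theta] = alpha/(alpha+beta)
= 7/28 = 0.25

0.25


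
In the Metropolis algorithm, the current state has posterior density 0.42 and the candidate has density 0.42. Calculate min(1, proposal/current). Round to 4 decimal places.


Ratio = 0.42/0.42 = 1.0
Acceptance probability = min(1, 1.0)
= 1.0

1.0


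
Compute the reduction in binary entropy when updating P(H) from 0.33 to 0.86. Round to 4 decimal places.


H_before = -p*log2(p) - (1-p)*log2(1-p) for p=0.33: 0.9149
H_after for p=0.86: 0.5842
Reduction = 0.9149 - 0.5842 = 0.3307

0.3307


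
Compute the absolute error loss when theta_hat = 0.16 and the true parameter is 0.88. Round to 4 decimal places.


L = |theta_hat - theta_true|
= |0.16 - 0.88| = 0.72

0.72


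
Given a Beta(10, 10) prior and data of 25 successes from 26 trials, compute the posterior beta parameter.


Number of failures = 26 - 25 = 1
Posterior beta = 10 + 1 = 11

11


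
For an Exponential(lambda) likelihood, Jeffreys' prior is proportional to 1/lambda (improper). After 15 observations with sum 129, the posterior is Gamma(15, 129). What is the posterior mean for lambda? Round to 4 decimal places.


Posterior = Gamma(n, sum_x) = Gamma(15, 129)
Posterior mean = shape/rate = 15/129
= 0.1163

0.1163


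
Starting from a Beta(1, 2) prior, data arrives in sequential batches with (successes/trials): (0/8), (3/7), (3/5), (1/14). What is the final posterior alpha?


In sequential Bayesian updating, we sum all successes.
Total successes = 7
Final alpha = 1 + 7 = 8

8


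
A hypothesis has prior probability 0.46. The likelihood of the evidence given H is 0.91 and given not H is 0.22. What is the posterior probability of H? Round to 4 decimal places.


Using Bayes' theorem:
P(E) = 0.46 * 0.91 + 0.54 * 0.22
P(E) = 0.5374
P(H|E) = (0.46 * 0.91) / 0.5374 = 0.7789

0.7789


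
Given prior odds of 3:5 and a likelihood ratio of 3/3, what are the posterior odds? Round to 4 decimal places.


Posterior odds = prior odds * LR
Prior odds = 3/5 = 0.6
LR = 3/3 = 1.0
Posterior odds = 0.6 * 1.0 = 0.6

0.6


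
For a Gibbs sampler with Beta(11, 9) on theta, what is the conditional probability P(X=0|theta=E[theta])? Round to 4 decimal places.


E[theta] = 11/(11+9) = 0.55
P(X=0|theta) = 1 - theta = 0.45

0.45


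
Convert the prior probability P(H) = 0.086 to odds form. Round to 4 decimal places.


P(not H) = 1 - 0.086 = 0.914
Odds = 0.086 / 0.914 = 0.0941

0.0941


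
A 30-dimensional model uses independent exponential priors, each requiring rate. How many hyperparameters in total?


Per parameter: 1 (rate).
Total = 30 * 1 = 30

30


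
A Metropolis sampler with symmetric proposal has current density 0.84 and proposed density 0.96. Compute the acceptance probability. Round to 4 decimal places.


For symmetric proposals, acceptance = min(1, pi(x*)/pi(x))
= min(1, 0.96/0.84)
= min(1, 1.1429) = 1.0

1.0


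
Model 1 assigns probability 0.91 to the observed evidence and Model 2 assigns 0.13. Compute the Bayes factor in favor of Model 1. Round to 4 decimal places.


BF = P(data|M1) / P(data|M2)
= 0.91 / 0.13 = 7.0

7.0


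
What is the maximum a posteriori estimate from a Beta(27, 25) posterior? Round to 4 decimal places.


The MAP estimate equals the mode of the distribution.
Mode of Beta(a,b) = (a-1)/(a+b-2)
= 26/50
= 0.52

0.52


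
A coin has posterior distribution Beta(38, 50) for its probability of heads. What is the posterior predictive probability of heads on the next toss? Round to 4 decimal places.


Posterior predictive = E[theta] = alpha/(alpha+beta)
= 38/88
= 0.4318

0.4318


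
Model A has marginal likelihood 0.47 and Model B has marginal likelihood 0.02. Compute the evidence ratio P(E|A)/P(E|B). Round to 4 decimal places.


Evidence ratio = P(E|A) / P(E|B)
= 0.47 / 0.02
= 23.5

23.5


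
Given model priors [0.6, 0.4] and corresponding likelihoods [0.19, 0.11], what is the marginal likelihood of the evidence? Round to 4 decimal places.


P(E) = sum_i P(M_i) P(E|M_i)
= 0.114 + 0.044
= 0.158

0.158


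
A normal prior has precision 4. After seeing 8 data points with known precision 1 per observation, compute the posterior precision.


In the conjugate normal model, precisions add:
tau_posterior = tau_prior + n * tau_data
= 4 + 8*1 = 12

12


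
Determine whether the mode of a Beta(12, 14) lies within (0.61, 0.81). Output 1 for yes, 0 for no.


First find the mode: (a-1)/(a+b-2) = 0.4583
Is 0.4583 in (0.61, 0.81)? 0

0


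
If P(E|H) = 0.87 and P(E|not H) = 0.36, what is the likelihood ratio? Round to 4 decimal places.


Likelihood ratio = P(E|H) / P(E|not H)
= 0.87 / 0.36
= 2.4167

2.4167


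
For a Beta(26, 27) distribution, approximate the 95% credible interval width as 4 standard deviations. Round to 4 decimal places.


Variance of Beta(a,b) = ab / ((a+b)^2 * (a+b+1))
= 26*27 / ((53)^2 * 54)
= 0.0046
SD = sqrt(0.0046) = 0.068
Width = 4 * SD = 0.2721

0.2721


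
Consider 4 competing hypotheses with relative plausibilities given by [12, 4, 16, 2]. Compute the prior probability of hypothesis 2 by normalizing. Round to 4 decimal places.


Sum of weights = 12 + 4 + 16 + 2 = 34
Normalized prior for H2 = 4 / 34
= 0.1176

0.1176


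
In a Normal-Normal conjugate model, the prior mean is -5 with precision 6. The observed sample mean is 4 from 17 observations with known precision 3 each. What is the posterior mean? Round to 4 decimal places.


Posterior precision = tau0 + n*tau = 6 + 17*3 = 57
Posterior mean = (tau0*mu0 + n*tau*xbar) / posterior_precision
= (6*-5 + 17*3*4) / 57
= 174 / 57 = 3.0526

3.0526


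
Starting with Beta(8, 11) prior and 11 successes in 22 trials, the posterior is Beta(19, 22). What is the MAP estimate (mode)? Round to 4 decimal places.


The mode of Beta(a, b) when a > 1 and b > 1 is (a-1)/(a+b-2)
= (19 - 1) / (19 + 22 - 2)
= 18 / 39
= 0.4615

0.4615


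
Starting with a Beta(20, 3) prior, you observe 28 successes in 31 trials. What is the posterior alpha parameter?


For a Beta-Binomial conjugate model:
Posterior alpha = prior alpha + number of successes
= 20 + 28 = 48

48


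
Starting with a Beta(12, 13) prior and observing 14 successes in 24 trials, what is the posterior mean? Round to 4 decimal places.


Posterior parameters: alpha = 12 + 14 = 26
beta = 13 + 10 = 23
Posterior mean = alpha / (alpha + beta) = 26 / 49
= 0.5306

0.5306


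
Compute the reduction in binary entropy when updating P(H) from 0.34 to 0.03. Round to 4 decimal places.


H_before = -p*log2(p) - (1-p)*log2(1-p) for p=0.34: 0.9248
H_after for p=0.03: 0.1944
Reduction = 0.9248 - 0.1944 = 0.7304

0.7304


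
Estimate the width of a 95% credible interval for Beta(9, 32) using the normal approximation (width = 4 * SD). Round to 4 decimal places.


For Beta(a,b): Var = ab/((a+b)^2(a+b+1))
Var = 0.0041, SD = 0.0639
Approximate 95% CI width = 4 * 0.0639 = 0.2555

0.2555


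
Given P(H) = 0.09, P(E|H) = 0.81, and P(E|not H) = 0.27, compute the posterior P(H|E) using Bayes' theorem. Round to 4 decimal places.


By Bayes' theorem: P(H|E) = P(E|H)*P(H) / P(E)
P(E) = P(E|H)*P(H) + P(E|not H)*P(not H)
P(E) = 0.81*0.09 + 0.27*0.91 = 0.3186
P(H|E) = 0.81*0.09 / 0.3186 = 0.2288

0.2288


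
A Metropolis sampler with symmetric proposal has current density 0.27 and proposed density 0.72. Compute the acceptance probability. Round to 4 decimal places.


For symmetric proposals, acceptance = min(1, pi(x*)/pi(x))
= min(1, 0.72/0.27)
= min(1, 2.6667) = 1.0

1.0


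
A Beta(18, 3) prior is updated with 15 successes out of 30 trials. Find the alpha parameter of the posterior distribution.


In the Beta-Binomial conjugate update:
alpha_post = alpha_prior + successes
= 18 + 15
= 33

33


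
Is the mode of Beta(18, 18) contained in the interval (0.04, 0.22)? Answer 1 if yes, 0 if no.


Mode = (a-1)/(a+b-2) = 17/34 = 0.5
Interval: (0.04, 0.22)
Contains mode? 0

0


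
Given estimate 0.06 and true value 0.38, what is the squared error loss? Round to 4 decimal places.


Squared error = (estimate - true)^2
Difference = -0.32
Loss = -0.32^2 = 0.1024

0.1024


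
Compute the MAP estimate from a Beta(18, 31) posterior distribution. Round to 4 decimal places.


MAP = mode of Beta distribution
= (alpha - 1)/(alpha + beta - 2)
= (18-1)/(18+31-2)
= 17/47 = 0.3617

0.3617


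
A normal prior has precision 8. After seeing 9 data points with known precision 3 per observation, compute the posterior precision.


In the conjugate normal model, precisions add:
tau_posterior = tau_prior + n * tau_data
= 8 + 9*3 = 35

35


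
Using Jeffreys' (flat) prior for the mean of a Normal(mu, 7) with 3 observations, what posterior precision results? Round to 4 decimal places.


Flat prior means prior precision is 0.
Posterior precision = n / sigma^2 = 3/7 = 0.4286

0.4286


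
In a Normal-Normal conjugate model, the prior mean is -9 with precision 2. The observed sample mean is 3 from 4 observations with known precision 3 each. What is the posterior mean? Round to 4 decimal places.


Posterior precision = tau0 + n*tau = 2 + 4*3 = 14
Posterior mean = (tau0*mu0 + n*tau*xbar) / posterior_precision
= (2*-9 + 4*3*3) / 14
= 18 / 14 = 1.2857

1.2857


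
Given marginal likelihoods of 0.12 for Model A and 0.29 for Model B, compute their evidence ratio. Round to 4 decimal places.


Ratio = ML(A) / ML(B) = 0.12/0.29
= 0.4138

0.4138


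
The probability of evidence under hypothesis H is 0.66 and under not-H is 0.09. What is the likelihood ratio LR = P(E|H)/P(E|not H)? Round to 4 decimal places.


LR = 0.66 / 0.09
= 7.3333

7.3333


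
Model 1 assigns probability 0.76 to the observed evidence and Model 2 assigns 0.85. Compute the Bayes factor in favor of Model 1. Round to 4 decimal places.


BF = P(data|M1) / P(data|M2)
= 0.76 / 0.85 = 0.8941

0.8941


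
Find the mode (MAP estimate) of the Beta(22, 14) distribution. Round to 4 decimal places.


For Beta(a,b) with a,b > 1:
Mode = (a-1)/(a+b-2) = (22-1)/(36-2)
= 21/34 = 0.6176

0.6176


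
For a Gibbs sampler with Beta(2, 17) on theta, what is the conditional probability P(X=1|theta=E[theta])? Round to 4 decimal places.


E[theta] = 2/(2+17) = 0.1053
P(X=1|theta) = theta = 0.1053

0.1053


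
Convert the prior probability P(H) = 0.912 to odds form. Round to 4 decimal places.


P(not H) = 1 - 0.912 = 0.088
Odds = 0.912 / 0.088 = 10.3636

10.3636


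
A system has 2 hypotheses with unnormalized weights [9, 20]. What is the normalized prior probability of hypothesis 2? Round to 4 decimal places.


The normalized prior is the weight divided by the total.
Total weight = 29
P(H2) = 20 / 29 = 0.6897

0.6897


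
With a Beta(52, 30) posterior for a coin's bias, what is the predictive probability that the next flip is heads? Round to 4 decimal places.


The predictive probability equals the posterior mean.
P(next = heads) = alpha / (alpha + beta)
= 52 / 82 = 0.6341

0.6341


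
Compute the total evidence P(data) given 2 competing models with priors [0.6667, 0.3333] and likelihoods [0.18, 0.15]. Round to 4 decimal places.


Marginal likelihood = sum P(model_i) * P(data|model_i)
Model 1: 0.6667 * 0.18 = 0.12
Model 2: 0.3333 * 0.15 = 0.05
Total = 0.17

0.17


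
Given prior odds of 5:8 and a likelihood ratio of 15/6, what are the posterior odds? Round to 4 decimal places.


Posterior odds = prior odds * LR
Prior odds = 5/8 = 0.625
LR = 15/6 = 2.5
Posterior odds = 0.625 * 2.5 = 1.5625

1.5625


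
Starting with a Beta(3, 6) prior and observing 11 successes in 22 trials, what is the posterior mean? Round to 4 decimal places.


Posterior parameters: alpha = 3 + 11 = 14
beta = 6 + 11 = 17
Posterior mean = alpha / (alpha + beta) = 14 / 31
= 0.4516

0.4516


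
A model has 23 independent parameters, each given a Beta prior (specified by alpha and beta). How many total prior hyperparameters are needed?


Each Beta prior needs 2 hyperparameters (alpha and beta).
Total = 2 * 23 = 46

46


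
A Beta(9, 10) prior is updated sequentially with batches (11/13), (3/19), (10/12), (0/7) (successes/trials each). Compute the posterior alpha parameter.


Sequential conjugate updating is equivalent to a single batch update.
Total successes across all batches = 24
alpha_posterior = alpha_prior + total_successes = 9 + 24
= 33

33


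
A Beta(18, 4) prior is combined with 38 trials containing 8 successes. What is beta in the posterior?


In conjugate updating:
beta_posterior = beta_prior + (n - k)
= 4 + (38 - 8)
= 4 + 30 = 34

34


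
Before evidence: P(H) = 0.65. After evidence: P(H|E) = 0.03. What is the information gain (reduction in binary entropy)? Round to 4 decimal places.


Prior entropy = 0.9341
Posterior entropy = 0.1944
Information gain = 0.9341 - 0.1944 = 0.7397

0.7397


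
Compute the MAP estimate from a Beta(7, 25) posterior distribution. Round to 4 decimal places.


MAP = mode of Beta distribution
= (alpha - 1)/(alpha + beta - 2)
= (7-1)/(7+25-2)
= 6/30 = 0.2

0.2


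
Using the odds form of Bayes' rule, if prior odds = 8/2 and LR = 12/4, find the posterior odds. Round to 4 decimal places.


Bayes' rule in odds form: posterior odds = prior odds * LR
= (8 * 12) / (2 * 4)
= 96/8 = 12.0

12.0


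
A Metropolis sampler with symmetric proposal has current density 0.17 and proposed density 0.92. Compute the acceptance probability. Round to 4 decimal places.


For symmetric proposals, acceptance = min(1, pi(x*)/pi(x))
= min(1, 0.92/0.17)
= min(1, 5.4118) = 1.0

1.0


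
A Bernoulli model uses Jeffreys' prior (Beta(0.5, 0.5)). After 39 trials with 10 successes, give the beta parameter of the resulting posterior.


Posterior = Beta(prior_alpha + successes, prior_beta + failures)
= Beta(0.5 + 10, 0.5 + 29)
Posterior beta = 0.5 + (n - k) = 0.5 + 29 = 29.5

29.5


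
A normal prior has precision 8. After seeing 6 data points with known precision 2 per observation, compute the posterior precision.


In the conjugate normal model, precisions add:
tau_posterior = tau_prior + n * tau_data
= 8 + 6*2 = 20

20


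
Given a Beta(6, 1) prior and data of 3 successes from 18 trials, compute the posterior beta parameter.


Number of failures = 18 - 3 = 15
Posterior beta = 1 + 15 = 16

16


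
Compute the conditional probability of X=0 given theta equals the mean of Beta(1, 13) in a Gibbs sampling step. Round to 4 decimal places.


Mean of Beta(1, 13) = 0.0714
P(X=0 | theta=0.0714) = 0.9286

0.9286


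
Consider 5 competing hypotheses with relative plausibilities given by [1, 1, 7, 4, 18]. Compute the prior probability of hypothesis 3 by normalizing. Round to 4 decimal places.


Sum of weights = 1 + 1 + 7 + 4 + 18 = 31
Normalized prior for H3 = 7 / 31
= 0.2258

0.2258


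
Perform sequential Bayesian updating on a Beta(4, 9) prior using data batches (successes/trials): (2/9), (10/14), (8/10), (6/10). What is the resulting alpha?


Accumulate successes: 26
Posterior alpha = prior alpha + sum of successes
= 4 + 26 = 30

30


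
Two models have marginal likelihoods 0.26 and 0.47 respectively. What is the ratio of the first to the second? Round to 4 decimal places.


Evidence ratio = 0.26 / 0.47
= 0.5532

0.5532


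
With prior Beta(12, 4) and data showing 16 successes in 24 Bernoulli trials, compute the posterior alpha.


Conjugate update: alpha_posterior = alpha_prior + k
= 12 + 16 = 28

28


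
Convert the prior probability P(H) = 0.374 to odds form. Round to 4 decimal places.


P(not H) = 1 - 0.374 = 0.626
Odds = 0.374 / 0.626 = 0.5974

0.5974


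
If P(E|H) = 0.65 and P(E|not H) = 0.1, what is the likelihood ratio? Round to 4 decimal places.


Likelihood ratio = P(E|H) / P(E|not H)
= 0.65 / 0.1
= 6.5

6.5


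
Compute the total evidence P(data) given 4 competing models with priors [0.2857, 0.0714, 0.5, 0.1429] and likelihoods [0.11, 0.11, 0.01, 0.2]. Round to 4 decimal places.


Marginal likelihood = sum P(model_i) * P(data|model_i)
Model 1: 0.2857 * 0.11 = 0.0314
Model 2: 0.0714 * 0.11 = 0.0079
Model 3: 0.5 * 0.01 = 0.005
Model 4: 0.1429 * 0.2 = 0.0286
Total = 0.0729

0.0729


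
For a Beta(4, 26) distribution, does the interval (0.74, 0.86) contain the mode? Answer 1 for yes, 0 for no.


Mode of Beta(a,b) = (a-1)/(a+b-2)
= (4-1)/(4+26-2) = 0.1071
Check: 0.74 <= 0.1071 <= 0.86?
Result: 0

0


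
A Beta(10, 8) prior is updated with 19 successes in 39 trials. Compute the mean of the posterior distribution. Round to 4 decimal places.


After update: Beta(29, 28)
Mean = 29 / (29 + 28) = 29 / 57
= 0.5088

0.5088


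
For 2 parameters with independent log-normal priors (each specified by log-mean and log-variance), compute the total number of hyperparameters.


A log-normal prior has 2 hyperparameters per parameter.
Total = 2 * 2 = 4

4


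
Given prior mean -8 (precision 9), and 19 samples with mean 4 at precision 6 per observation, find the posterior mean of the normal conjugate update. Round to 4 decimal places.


The posterior mean is a precision-weighted average of prior and data.
Post. prec. = 9 + 114 = 123
Post. mean = (-72 + 456)/123 = 384/123 = 3.122

3.122


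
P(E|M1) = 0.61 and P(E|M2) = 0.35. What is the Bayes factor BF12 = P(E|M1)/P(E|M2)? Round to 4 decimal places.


Bayes factor BF12 = P(E|M1) / P(E|M2)
= 0.61 / 0.35
= 1.7429

1.7429


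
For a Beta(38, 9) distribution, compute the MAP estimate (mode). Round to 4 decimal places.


MAP = mode = (a-1)/(a+b-2)
= (38-1)/(38+9-2)
= 37/45 = 0.8222

0.8222


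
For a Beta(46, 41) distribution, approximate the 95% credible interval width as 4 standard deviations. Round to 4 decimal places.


Variance of Beta(a,b) = ab / ((a+b)^2 * (a+b+1))
= 46*41 / ((87)^2 * 88)
= 0.0028
SD = sqrt(0.0028) = 0.0532
Width = 4 * SD = 0.2128

0.2128


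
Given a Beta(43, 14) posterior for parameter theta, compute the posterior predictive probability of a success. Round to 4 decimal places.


For a Beta-Bernoulli model, the predictive probability is the mean:
P(success) = 43/(43+14) = 43/57 = 0.7544

0.7544


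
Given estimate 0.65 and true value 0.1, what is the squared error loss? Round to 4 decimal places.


Squared error = (estimate - true)^2
Difference = 0.55
Loss = 0.55^2 = 0.3025

0.3025


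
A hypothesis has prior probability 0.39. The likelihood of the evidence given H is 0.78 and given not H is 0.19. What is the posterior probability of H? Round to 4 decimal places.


Using Bayes' theorem:
P(E) = 0.39 * 0.78 + 0.61 * 0.19
P(E) = 0.4201
P(H|E) = (0.39 * 0.78) / 0.4201 = 0.7241

0.7241


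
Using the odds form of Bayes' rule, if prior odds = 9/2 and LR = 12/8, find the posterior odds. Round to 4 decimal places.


Bayes' rule in odds form: posterior odds = prior odds * LR
= (9 * 12) / (2 * 8)
= 108/16 = 6.75

6.75


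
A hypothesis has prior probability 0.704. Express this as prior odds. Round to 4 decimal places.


Odds = P(H) / P(not H) = 0.704 / 0.296
= 2.3784

2.3784


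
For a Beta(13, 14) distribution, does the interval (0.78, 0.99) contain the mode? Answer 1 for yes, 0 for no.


Mode of Beta(a,b) = (a-1)/(a+b-2)
= (13-1)/(13+14-2) = 0.48
Check: 0.78 <= 0.48 <= 0.99?
Result: 0

0


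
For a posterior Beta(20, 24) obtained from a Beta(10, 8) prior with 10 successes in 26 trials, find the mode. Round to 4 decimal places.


Mode = (alpha - 1) / (alpha + beta - 2)
= 19 / 42
= 0.4524

0.4524


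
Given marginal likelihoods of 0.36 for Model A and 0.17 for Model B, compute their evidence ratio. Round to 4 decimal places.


Ratio = ML(A) / ML(B) = 0.36/0.17
= 2.1176

2.1176


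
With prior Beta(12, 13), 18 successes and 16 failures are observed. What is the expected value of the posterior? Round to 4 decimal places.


Posterior = Beta(30, 29)
E[theta] = alpha/(alpha+beta)
= 30/59 = 0.5085

0.5085


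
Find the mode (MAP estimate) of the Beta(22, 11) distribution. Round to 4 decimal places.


For Beta(a,b) with a,b > 1:
Mode = (a-1)/(a+b-2) = (22-1)/(33-2)
= 21/31 = 0.6774

0.6774


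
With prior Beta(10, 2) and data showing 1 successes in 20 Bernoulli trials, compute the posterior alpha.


Conjugate update: alpha_posterior = alpha_prior + k
= 10 + 1 = 11

11


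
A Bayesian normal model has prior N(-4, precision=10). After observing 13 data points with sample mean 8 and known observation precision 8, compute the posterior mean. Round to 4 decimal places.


Posterior mean = (prior_precision * prior_mean + n * data_precision * data_mean) / (prior_precision + n * data_precision)
Numerator = 10*-4 + 13*8*8 = 792
Denominator = 10 + 13*8 = 114
Posterior mean = 6.9474

6.9474


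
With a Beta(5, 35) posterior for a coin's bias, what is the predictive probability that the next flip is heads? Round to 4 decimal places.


The predictive probability equals the posterior mean.
P(next = heads) = alpha / (alpha + beta)
= 5 / 40 = 0.125

0.125


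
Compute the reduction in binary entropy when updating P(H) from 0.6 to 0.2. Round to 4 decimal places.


H_before = -p*log2(p) - (1-p)*log2(1-p) for p=0.6: 0.971
H_after for p=0.2: 0.7219
Reduction = 0.971 - 0.7219 = 0.249

0.249


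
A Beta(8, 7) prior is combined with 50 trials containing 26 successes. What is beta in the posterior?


In conjugate updating:
beta_posterior = beta_prior + (n - k)
= 7 + (50 - 26)
= 7 + 24 = 31

31


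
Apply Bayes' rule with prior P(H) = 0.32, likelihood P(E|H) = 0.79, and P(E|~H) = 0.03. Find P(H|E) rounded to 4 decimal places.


Step 1: Compute marginal P(E) = P(E|H)P(H) + P(E|~H)P(~H)
= 0.79*0.32 + 0.03*0.68 = 0.2732
Step 2: P(H|E) = P(E|H)P(H)/P(E) = 0.2528/0.2732
= 0.9253

0.9253


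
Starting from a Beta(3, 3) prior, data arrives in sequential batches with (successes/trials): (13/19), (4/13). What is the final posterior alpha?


In sequential Bayesian updating, we sum all successes.
Total successes = 17
Final alpha = 3 + 17 = 20

20


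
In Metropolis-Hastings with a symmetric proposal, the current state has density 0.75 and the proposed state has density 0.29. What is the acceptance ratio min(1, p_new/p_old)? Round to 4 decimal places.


Ratio = p_new / p_old = 0.29 / 0.75 = 0.3867
Acceptance = min(1, 0.3867) = 0.3867

0.3867


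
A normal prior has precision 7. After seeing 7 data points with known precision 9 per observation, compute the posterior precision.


In the conjugate normal model, precisions add:
tau_posterior = tau_prior + n * tau_data
= 7 + 7*9 = 70

70


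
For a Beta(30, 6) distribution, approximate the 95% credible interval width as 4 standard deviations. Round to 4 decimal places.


Variance of Beta(a,b) = ab / ((a+b)^2 * (a+b+1))
= 30*6 / ((36)^2 * 37)
= 0.0038
SD = sqrt(0.0038) = 0.0613
Width = 4 * SD = 0.2451

0.2451


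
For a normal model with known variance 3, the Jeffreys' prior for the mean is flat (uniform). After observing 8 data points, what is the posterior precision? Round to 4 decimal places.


Jeffreys' prior for normal mean (known variance) is flat.
Prior precision = 0.
Posterior precision = prior_prec + n/sigma^2 = 0 + 8/3
= 2.6667

2.6667


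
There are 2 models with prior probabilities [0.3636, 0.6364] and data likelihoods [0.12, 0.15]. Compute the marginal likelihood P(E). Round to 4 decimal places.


P(E) = sum over models of P(M_i) * P(E|M_i)
= 0.3636*0.12 + 0.6364*0.15
= 0.1391

0.1391


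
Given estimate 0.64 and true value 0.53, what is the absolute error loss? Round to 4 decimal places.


Absolute error = |estimate - true|
= |0.11| = 0.11

0.11


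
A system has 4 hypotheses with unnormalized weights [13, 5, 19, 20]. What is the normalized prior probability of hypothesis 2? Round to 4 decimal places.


The normalized prior is the weight divided by the total.
Total weight = 57
P(H2) = 5 / 57 = 0.0877

0.0877


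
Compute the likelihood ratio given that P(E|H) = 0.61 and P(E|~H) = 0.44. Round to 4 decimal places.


LR = P(E|H) / P(E|~H)
= 0.61 / 0.44 = 1.3864

1.3864


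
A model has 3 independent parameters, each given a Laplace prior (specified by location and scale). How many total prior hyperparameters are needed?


Each Laplace prior needs 2 hyperparameters (location and scale).
Total = 2 * 3 = 6

6


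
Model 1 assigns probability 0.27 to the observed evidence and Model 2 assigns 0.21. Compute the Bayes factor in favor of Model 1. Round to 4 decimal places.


BF = P(data|M1) / P(data|M2)
= 0.27 / 0.21 = 1.2857

1.2857


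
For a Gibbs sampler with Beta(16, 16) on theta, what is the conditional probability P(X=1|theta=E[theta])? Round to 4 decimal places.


E[theta] = 16/(16+16) = 0.5
P(X=1|theta) = theta = 0.5

0.5


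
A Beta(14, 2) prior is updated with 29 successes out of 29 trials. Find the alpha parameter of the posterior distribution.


In the Beta-Binomial conjugate update:
alpha_post = alpha_prior + successes
= 14 + 29
= 43

43


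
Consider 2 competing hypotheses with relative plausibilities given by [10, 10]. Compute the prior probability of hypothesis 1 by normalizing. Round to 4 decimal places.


Sum of weights = 10 + 10 = 20
Normalized prior for H1 = 10 / 20
= 0.5

0.5


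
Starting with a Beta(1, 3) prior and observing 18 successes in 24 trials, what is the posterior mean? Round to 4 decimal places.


Posterior parameters: alpha = 1 + 18 = 19
beta = 3 + 6 = 9
Posterior mean = alpha / (alpha + beta) = 19 / 28
= 0.6786

0.6786


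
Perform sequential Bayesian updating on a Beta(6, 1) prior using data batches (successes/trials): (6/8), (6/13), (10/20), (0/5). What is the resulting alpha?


Accumulate successes: 22
Posterior alpha = prior alpha + sum of successes
= 6 + 22 = 28

28


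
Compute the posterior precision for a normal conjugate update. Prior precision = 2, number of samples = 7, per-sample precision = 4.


tau_post = tau_0 + n * tau
= 2 + 7 * 4 = 30

30


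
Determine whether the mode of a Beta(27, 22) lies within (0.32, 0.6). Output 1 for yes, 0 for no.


First find the mode: (a-1)/(a+b-2) = 0.5532
Is 0.5532 in (0.32, 0.6)? 1

1


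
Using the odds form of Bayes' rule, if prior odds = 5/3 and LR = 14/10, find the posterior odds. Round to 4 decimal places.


Bayes' rule in odds form: posterior odds = prior odds * LR
= (5 * 14) / (3 * 10)
= 70/30 = 2.3333

2.3333


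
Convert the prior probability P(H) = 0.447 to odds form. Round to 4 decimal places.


P(not H) = 1 - 0.447 = 0.553
Odds = 0.447 / 0.553 = 0.8083

0.8083


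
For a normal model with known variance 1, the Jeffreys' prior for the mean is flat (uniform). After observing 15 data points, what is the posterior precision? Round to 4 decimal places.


Jeffreys' prior for normal mean (known variance) is flat.
Prior precision = 0.
Posterior precision = prior_prec + n/sigma^2 = 0 + 15/1
= 15.0

15.0


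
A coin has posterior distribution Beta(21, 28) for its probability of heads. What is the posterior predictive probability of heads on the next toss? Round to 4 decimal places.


Posterior predictive = E[theta] = alpha/(alpha+beta)
= 21/49
= 0.4286

0.4286


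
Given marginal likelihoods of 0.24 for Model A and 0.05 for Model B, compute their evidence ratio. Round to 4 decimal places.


Ratio = ML(A) / ML(B) = 0.24/0.05
= 4.8

4.8


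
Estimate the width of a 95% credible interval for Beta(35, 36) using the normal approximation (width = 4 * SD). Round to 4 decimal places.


For Beta(a,b): Var = ab/((a+b)^2(a+b+1))
Var = 0.0035, SD = 0.0589
Approximate 95% CI width = 4 * 0.0589 = 0.2357

0.2357


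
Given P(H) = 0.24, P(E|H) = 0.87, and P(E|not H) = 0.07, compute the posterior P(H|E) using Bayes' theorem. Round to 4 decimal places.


By Bayes' theorem: P(H|E) = P(E|H)*P(H) / P(E)
P(E) = P(E|H)*P(H) + P(E|not H)*P(not H)
P(E) = 0.87*0.24 + 0.07*0.76 = 0.262
P(H|E) = 0.87*0.24 / 0.262 = 0.7969

0.7969


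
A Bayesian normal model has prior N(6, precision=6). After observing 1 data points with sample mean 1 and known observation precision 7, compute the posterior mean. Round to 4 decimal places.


Posterior mean = (prior_precision * prior_mean + n * data_precision * data_mean) / (prior_precision + n * data_precision)
Numerator = 6*6 + 1*7*1 = 43
Denominator = 6 + 1*7 = 13
Posterior mean = 3.3077

3.3077


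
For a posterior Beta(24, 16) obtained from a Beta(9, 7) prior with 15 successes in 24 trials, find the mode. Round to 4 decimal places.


Mode = (alpha - 1) / (alpha + beta - 2)
= 23 / 38
= 0.6053

0.6053


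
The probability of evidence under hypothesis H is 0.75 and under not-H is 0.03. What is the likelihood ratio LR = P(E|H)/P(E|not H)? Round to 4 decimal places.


LR = 0.75 / 0.03
= 25.0

25.0


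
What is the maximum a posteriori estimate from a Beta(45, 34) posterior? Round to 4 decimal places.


The MAP estimate equals the mode of the distribution.
Mode of Beta(a,b) = (a-1)/(a+b-2)
= 44/77
= 0.5714

0.5714


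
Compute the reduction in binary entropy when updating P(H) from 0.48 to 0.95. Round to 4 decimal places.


H_before = -p*log2(p) - (1-p)*log2(1-p) for p=0.48: 0.9988
H_after for p=0.95: 0.2864
Reduction = 0.9988 - 0.2864 = 0.7124

0.7124


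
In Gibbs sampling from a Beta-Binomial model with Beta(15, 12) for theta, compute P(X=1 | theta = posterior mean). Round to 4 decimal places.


Posterior mean = alpha/(alpha+beta) = 15/27 = 0.5556
P(X=1|theta=mean) = theta = 0.5556

0.5556


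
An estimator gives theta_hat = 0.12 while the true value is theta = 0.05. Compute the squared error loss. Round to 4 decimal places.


The squared error loss is (theta_hat - theta)^2
= (0.12 - 0.05)^2
= (0.07)^2 = 0.0049

0.0049


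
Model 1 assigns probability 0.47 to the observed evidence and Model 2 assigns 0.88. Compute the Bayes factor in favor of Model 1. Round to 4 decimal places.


BF = P(data|M1) / P(data|M2)
= 0.47 / 0.88 = 0.5341

0.5341


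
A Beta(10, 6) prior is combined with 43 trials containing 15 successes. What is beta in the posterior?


In conjugate updating:
beta_posterior = beta_prior + (n - k)
= 6 + (43 - 15)
= 6 + 28 = 34

34


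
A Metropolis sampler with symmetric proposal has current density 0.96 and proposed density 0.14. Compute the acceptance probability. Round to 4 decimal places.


For symmetric proposals, acceptance = min(1, pi(x*)/pi(x))
= min(1, 0.14/0.96)
= min(1, 0.1458) = 0.1458

0.1458


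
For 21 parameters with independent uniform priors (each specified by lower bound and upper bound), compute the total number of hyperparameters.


A uniform prior has 2 hyperparameters per parameter.
Total = 21 * 2 = 42

42


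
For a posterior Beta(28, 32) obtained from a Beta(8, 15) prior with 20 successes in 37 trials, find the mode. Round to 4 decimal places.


Mode = (alpha - 1) / (alpha + beta - 2)
= 27 / 58
= 0.4655

0.4655
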